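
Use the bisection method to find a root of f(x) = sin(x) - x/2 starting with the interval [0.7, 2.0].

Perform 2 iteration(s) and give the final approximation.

f(x) = sin(x) - x/2
Initial interval: [0.7, 2.0]

Iteration 1:
  c_1 = (0.700000 + 2.000000)/2 = 1.350000
  f(c_1) = f(1.350000) = 0.300723
  f(a) × f(c) ≥ 0, new interval: [1.350000, 2.000000]
Iteration 2:
  c_2 = (1.350000 + 2.000000)/2 = 1.675000
  f(c_2) = f(1.675000) = 0.157076
  f(a) × f(c) ≥ 0, new interval: [1.675000, 2.000000]

After 2 iteration(s), the approximation is c_2 = 1.675000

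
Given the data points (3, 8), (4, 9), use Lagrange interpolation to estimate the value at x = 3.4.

Lagrange interpolation formula:
P(x) = Σ yᵢ × Lᵢ(x)
where Lᵢ(x) = Π_{j≠i} (x - xⱼ)/(xᵢ - xⱼ)

L_0(3.4) = (3.4 - 4)/(3 - 4) = 0.600000
L_1(3.4) = (3.4 - 3)/(4 - 3) = 0.400000

P(3.4) = 8×L_0(3.4) + 9×L_1(3.4)
P(3.4) = 8.400000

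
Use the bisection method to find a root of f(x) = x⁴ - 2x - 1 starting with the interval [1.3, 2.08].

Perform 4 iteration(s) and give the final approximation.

f(x) = x⁴ - 2x - 1
Initial interval: [1.3, 2.08]

Iteration 1:
  c_1 = (1.300000 + 2.080000)/2 = 1.690000
  f(c_1) = f(1.690000) = 3.777307
  f(a) × f(c) < 0, new interval: [1.300000, 1.690000]
Iteration 2:
  c_2 = (1.300000 + 1.690000)/2 = 1.495000
  f(c_2) = f(1.495000) = 1.005337
  f(a) × f(c) < 0, new interval: [1.300000, 1.495000]
Iteration 3:
  c_3 = (1.300000 + 1.495000)/2 = 1.397500
  f(c_3) = f(1.397500) = 0.019233
  f(a) × f(c) < 0, new interval: [1.300000, 1.397500]
Iteration 4:
  c_4 = (1.300000 + 1.397500)/2 = 1.348750
  f(c_4) = f(1.348750) = -0.388279
  f(a) × f(c) ≥ 0, new interval: [1.348750, 1.397500]

After 4 iteration(s), the approximation is c_4 = 1.348750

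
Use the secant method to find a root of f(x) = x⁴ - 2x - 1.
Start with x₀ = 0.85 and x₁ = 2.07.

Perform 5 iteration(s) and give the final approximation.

f(x) = x⁴ - 2x - 1
x₀ = 0.85, x₁ = 2.07

Secant formula: x_{n+1} = x_n - f(x_n)(x_n - x_{n-1})/(f(x_n) - f(x_{n-1}))

Iteration 1:
  f(0.850000) = -2.177994
  f(2.070000) = 13.220368
  x_2 = 2.070000 - 13.220368×(2.070000 - 0.850000)/(13.220368 - (-2.177994))
       = 1.022561
Iteration 2:
  f(2.070000) = 13.220368
  f(1.022561) = -1.951778
  x_3 = 1.022561 - (-1.951778)×(1.022561 - 2.070000)/(-1.951778 - 13.220368)
       = 1.157306
Iteration 3:
  f(1.022561) = -1.951778
  f(1.157306) = -1.520736
  x_4 = 1.157306 - (-1.520736)×(1.157306 - 1.022561)/(-1.520736 - (-1.951778))
       = 1.632691
Iteration 4:
  f(1.157306) = -1.520736
  f(1.632691) = 2.840471
  x_5 = 1.632691 - 2.840471×(1.632691 - 1.157306)/(2.840471 - (-1.520736))
       = 1.323071
Iteration 5:
  f(1.632691) = 2.840471
  f(1.323071) = -0.581835
  x_6 = 1.323071 - (-0.581835)×(1.323071 - 1.632691)/(-0.581835 - 2.840471)
       = 1.375710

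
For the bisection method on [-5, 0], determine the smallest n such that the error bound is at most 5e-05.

We need (b-a)/2^n ≤ 5e-05
(0 - (-5))/2^n ≤ 5e-05
5/2^n ≤ 5e-05
2^n ≥ 100000
n ≥ log₂(100000) = 16.61
n ≥ 17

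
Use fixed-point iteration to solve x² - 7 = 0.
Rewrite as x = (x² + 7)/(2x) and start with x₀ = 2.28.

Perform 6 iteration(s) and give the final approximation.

Equation: x² - 7 = 0
Fixed-point form: x = (x² + 7)/(2x)
x₀ = 2.28

x_1 = g(2.280000) = 2.675088
x_2 = g(2.675088) = 2.645912
x_3 = g(2.645912) = 2.645751
x_4 = g(2.645751) = 2.645751
x_5 = g(2.645751) = 2.645751
x_6 = g(2.645751) = 2.645751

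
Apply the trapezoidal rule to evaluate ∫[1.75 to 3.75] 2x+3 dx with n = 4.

f(x) = 2x+3
a = 1.75, b = 3.75, n = 4
h = (b - a)/n = 0.500000

Trapezoidal rule: (h/2)[f(x₀) + 2f(x₁) + 2f(x₂) + ... + f(xₙ)]

x_0 = 1.7500, f(x_0) = 6.500000, coefficient = 1
x_1 = 2.2500, f(x_1) = 7.500000, coefficient = 2
x_2 = 2.7500, f(x_2) = 8.500000, coefficient = 2
x_3 = 3.2500, f(x_3) = 9.500000, coefficient = 2
x_4 = 3.7500, f(x_4) = 10.500000, coefficient = 1

I ≈ (0.500000/2) × 68.000000 = 17.000000
Exact value: 17.000000
Error: 0.000000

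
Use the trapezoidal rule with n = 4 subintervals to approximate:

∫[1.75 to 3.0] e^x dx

f(x) = e^x
a = 1.75, b = 3.0, n = 4
h = (b - a)/n = 0.312500

Trapezoidal rule: (h/2)[f(x₀) + 2f(x₁) + 2f(x₂) + ... + f(xₙ)]

x_0 = 1.7500, f(x_0) = 5.754603, coefficient = 1
x_1 = 2.0625, f(x_1) = 7.865609, coefficient = 2
x_2 = 2.3750, f(x_2) = 10.751013, coefficient = 2
x_3 = 2.6875, f(x_3) = 14.694893, coefficient = 2
x_4 = 3.0000, f(x_4) = 20.085537, coefficient = 1

I ≈ (0.312500/2) × 92.463170 = 14.447370
Exact value: 14.330934
Error: 0.116436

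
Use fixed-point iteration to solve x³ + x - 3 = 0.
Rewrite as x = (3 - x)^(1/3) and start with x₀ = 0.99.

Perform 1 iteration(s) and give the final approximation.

Equation: x³ + x - 3 = 0
Fixed-point form: x = (3 - x)^(1/3)
x₀ = 0.99

x_1 = g(0.990000) = 1.262017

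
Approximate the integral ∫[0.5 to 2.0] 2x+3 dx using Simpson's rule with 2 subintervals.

f(x) = 2x+3
a = 0.5, b = 2.0, n = 2
h = (b - a)/n = 0.750000

Simpson's rule: (h/3)[f(x₀) + 4f(x₁) + 2f(x₂) + ... + f(xₙ)]

x_0 = 0.5000, f(x_0) = 4.000000, coefficient = 1
x_1 = 1.2500, f(x_1) = 5.500000, coefficient = 4
x_2 = 2.0000, f(x_2) = 7.000000, coefficient = 1

I ≈ (0.750000/3) × 33.000000 = 8.250000
Exact value: 8.250000
Error: 0.000000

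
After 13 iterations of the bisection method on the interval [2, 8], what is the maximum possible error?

Bisection error bound: |error| ≤ (b-a)/2^n
|error| ≤ (8 - 2)/2^13 = 6/2^13
|error| ≤ 0.0007324219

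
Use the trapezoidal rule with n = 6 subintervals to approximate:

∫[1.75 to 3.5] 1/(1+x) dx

f(x) = 1/(1+x)
a = 1.75, b = 3.5, n = 6
h = (b - a)/n = 0.291667

Trapezoidal rule: (h/2)[f(x₀) + 2f(x₁) + 2f(x₂) + ... + f(xₙ)]

x_0 = 1.7500, f(x_0) = 0.363636, coefficient = 1
x_1 = 2.0417, f(x_1) = 0.328767, coefficient = 2
x_2 = 2.3333, f(x_2) = 0.300000, coefficient = 2
x_3 = 2.6250, f(x_3) = 0.275862, coefficient = 2
x_4 = 2.9167, f(x_4) = 0.255319, coefficient = 2
x_5 = 3.2083, f(x_5) = 0.237624, coefficient = 2
x_6 = 3.5000, f(x_6) = 0.222222, coefficient = 1

I ≈ (0.291667/2) × 3.381003 = 0.493063
Exact value: 0.492476
Error: 0.000586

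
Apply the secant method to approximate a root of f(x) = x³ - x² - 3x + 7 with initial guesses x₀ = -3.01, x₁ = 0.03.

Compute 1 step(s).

f(x) = x³ - x² - 3x + 7
x₀ = -3.01, x₁ = 0.03

Secant formula: x_{n+1} = x_n - f(x_n)(x_n - x_{n-1})/(f(x_n) - f(x_{n-1}))

Iteration 1:
  f(-3.010000) = -20.301001
  f(0.030000) = 6.909127
  x_2 = 0.030000 - 6.909127×(0.030000 - (-3.010000))/(6.909127 - (-20.301001))
       = -0.741909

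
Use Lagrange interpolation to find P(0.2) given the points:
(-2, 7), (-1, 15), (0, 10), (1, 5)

Lagrange interpolation formula:
P(x) = Σ yᵢ × Lᵢ(x)
where Lᵢ(x) = Π_{j≠i} (x - xⱼ)/(xᵢ - xⱼ)

L_0(0.2) = (0.2 - (-1))/(-2 - (-1)) × (0.2 - 0)/(-2 - 0) × (0.2 - 1)/(-2 - 1) = 0.032000
L_1(0.2) = (0.2 - (-2))/(-1 - (-2)) × (0.2 - 0)/(-1 - 0) × (0.2 - 1)/(-1 - 1) = -0.176000
L_2(0.2) = (0.2 - (-2))/(0 - (-2)) × (0.2 - (-1))/(0 - (-1)) × (0.2 - 1)/(0 - 1) = 1.056000
L_3(0.2) = (0.2 - (-2))/(1 - (-2)) × (0.2 - (-1))/(1 - (-1)) × (0.2 - 0)/(1 - 0) = 0.088000

P(0.2) = 7×L_0(0.2) + 15×L_1(0.2) + 10×L_2(0.2) + 5×L_3(0.2)
P(0.2) = 8.584000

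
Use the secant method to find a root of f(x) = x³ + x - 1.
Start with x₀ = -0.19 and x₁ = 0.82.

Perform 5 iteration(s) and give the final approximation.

f(x) = x³ + x - 1
x₀ = -0.19, x₁ = 0.82

Secant formula: x_{n+1} = x_n - f(x_n)(x_n - x_{n-1})/(f(x_n) - f(x_{n-1}))

Iteration 1:
  f(-0.190000) = -1.196859
  f(0.820000) = 0.371368
  x_2 = 0.820000 - 0.371368×(0.820000 - (-0.190000))/(0.371368 - (-1.196859))
       = 0.580824
Iteration 2:
  f(0.820000) = 0.371368
  f(0.580824) = -0.223230
  x_3 = 0.580824 - (-0.223230)×(0.580824 - 0.820000)/(-0.223230 - 0.371368)
       = 0.670618
Iteration 3:
  f(0.580824) = -0.223230
  f(0.670618) = -0.027785
  x_4 = 0.670618 - (-0.027785)×(0.670618 - 0.580824)/(-0.027785 - (-0.223230))
       = 0.683384
Iteration 4:
  f(0.670618) = -0.027785
  f(0.683384) = 0.002533
  x_5 = 0.683384 - 0.002533×(0.683384 - 0.670618)/(0.002533 - (-0.027785))
       = 0.682317
Iteration 5:
  f(0.683384) = 0.002533
  f(0.682317) = -0.000025
  x_6 = 0.682317 - (-0.000025)×(0.682317 - 0.683384)/(-0.000025 - 0.002533)
       = 0.682328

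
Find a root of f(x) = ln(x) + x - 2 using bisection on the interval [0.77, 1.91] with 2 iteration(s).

f(x) = ln(x) + x - 2
Initial interval: [0.77, 1.91]

Iteration 1:
  c_1 = (0.770000 + 1.910000)/2 = 1.340000
  f(c_1) = f(1.340000) = -0.367330
  f(a) × f(c) ≥ 0, new interval: [1.340000, 1.910000]
Iteration 2:
  c_2 = (1.340000 + 1.910000)/2 = 1.625000
  f(c_2) = f(1.625000) = 0.110508
  f(a) × f(c) < 0, new interval: [1.340000, 1.625000]

After 2 iteration(s), the approximation is c_2 = 1.625000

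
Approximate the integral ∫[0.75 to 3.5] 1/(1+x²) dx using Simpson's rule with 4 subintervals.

f(x) = 1/(1+x²)
a = 0.75, b = 3.5, n = 4
h = (b - a)/n = 0.687500

Simpson's rule: (h/3)[f(x₀) + 4f(x₁) + 2f(x₂) + ... + f(xₙ)]

x_0 = 0.7500, f(x_0) = 0.640000, coefficient = 1
x_1 = 1.4375, f(x_1) = 0.326115, coefficient = 4
x_2 = 2.1250, f(x_2) = 0.181303, coefficient = 2
x_3 = 2.8125, f(x_3) = 0.112231, coefficient = 4
x_4 = 3.5000, f(x_4) = 0.075472, coefficient = 1

I ≈ (0.687500/3) × 2.831462 = 0.648877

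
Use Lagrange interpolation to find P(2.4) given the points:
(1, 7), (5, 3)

Lagrange interpolation formula:
P(x) = Σ yᵢ × Lᵢ(x)
where Lᵢ(x) = Π_{j≠i} (x - xⱼ)/(xᵢ - xⱼ)

L_0(2.4) = (2.4 - 5)/(1 - 5) = 0.650000
L_1(2.4) = (2.4 - 1)/(5 - 1) = 0.350000

P(2.4) = 7×L_0(2.4) + 3×L_1(2.4)
P(2.4) = 5.600000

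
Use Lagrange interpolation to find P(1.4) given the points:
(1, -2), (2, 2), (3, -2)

Lagrange interpolation formula:
P(x) = Σ yᵢ × Lᵢ(x)
where Lᵢ(x) = Π_{j≠i} (x - xⱼ)/(xᵢ - xⱼ)

L_0(1.4) = (1.4 - 2)/(1 - 2) × (1.4 - 3)/(1 - 3) = 0.480000
L_1(1.4) = (1.4 - 1)/(2 - 1) × (1.4 - 3)/(2 - 3) = 0.640000
L_2(1.4) = (1.4 - 1)/(3 - 1) × (1.4 - 2)/(3 - 2) = -0.120000

P(1.4) = (-2)×L_0(1.4) + 2×L_1(1.4) + (-2)×L_2(1.4)
P(1.4) = 0.560000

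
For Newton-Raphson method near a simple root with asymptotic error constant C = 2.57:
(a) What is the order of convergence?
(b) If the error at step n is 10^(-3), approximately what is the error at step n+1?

(a) Newton-Raphson has quadratic (order 2) convergence near simple roots.
    This means |e_{n+1}| ≈ C|e_n|².

(b) With |e_n| = 10^(-3) and C = 2.57:
    |e_{n+1}| ≈ 2.57 × (10^(-3))² = 2.57 × 10^(-6)

(a) 2 (quadratic); (b) |e_{n+1}| ≈ 2.570e-06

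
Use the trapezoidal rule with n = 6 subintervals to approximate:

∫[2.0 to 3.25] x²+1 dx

f(x) = x²+1
a = 2.0, b = 3.25, n = 6
h = (b - a)/n = 0.208333

Trapezoidal rule: (h/2)[f(x₀) + 2f(x₁) + 2f(x₂) + ... + f(xₙ)]

x_0 = 2.0000, f(x_0) = 5.000000, coefficient = 1
x_1 = 2.2083, f(x_1) = 5.876736, coefficient = 2
x_2 = 2.4167, f(x_2) = 6.840278, coefficient = 2
x_3 = 2.6250, f(x_3) = 7.890625, coefficient = 2
x_4 = 2.8333, f(x_4) = 9.027778, coefficient = 2
x_5 = 3.0417, f(x_5) = 10.251736, coefficient = 2
x_6 = 3.2500, f(x_6) = 11.562500, coefficient = 1

I ≈ (0.208333/2) × 96.336806 = 10.035084
Exact value: 10.026042
Error: 0.009042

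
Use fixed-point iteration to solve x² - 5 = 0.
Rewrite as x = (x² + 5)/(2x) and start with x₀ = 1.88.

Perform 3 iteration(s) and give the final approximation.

Equation: x² - 5 = 0
Fixed-point form: x = (x² + 5)/(2x)
x₀ = 1.88

x_1 = g(1.880000) = 2.269787
x_2 = g(2.269787) = 2.236318
x_3 = g(2.236318) = 2.236068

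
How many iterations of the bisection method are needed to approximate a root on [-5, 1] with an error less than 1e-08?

We need (b-a)/2^n ≤ 1e-08
(1 - (-5))/2^n ≤ 1e-08
6/2^n ≤ 1e-08
2^n ≥ 600000000
n ≥ log₂(600000000) = 29.16
n ≥ 30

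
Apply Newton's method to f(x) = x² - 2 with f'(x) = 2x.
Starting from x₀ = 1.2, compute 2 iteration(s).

f(x) = x² - 2
f'(x) = 2x
x₀ = 1.2

Newton-Raphson formula: x_{n+1} = x_n - f(x_n)/f'(x_n)

Iteration 1:
  f(1.200000) = -0.560000
  f'(1.200000) = 2.400000
  x_1 = 1.200000 - (-0.560000)/2.400000 = 1.433333
Iteration 2:
  f(1.433333) = 0.054444
  f'(1.433333) = 2.866667
  x_2 = 1.433333 - 0.054444/2.866667 = 1.414341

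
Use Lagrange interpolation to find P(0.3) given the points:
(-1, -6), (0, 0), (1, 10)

Lagrange interpolation formula:
P(x) = Σ yᵢ × Lᵢ(x)
where Lᵢ(x) = Π_{j≠i} (x - xⱼ)/(xᵢ - xⱼ)

L_0(0.3) = (0.3 - 0)/(-1 - 0) × (0.3 - 1)/(-1 - 1) = -0.105000
L_1(0.3) = (0.3 - (-1))/(0 - (-1)) × (0.3 - 1)/(0 - 1) = 0.910000
L_2(0.3) = (0.3 - (-1))/(1 - (-1)) × (0.3 - 0)/(1 - 0) = 0.195000

P(0.3) = (-6)×L_0(0.3) + 0×L_1(0.3) + 10×L_2(0.3)
P(0.3) = 2.580000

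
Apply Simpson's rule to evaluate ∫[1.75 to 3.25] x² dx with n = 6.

f(x) = x²
a = 1.75, b = 3.25, n = 6
h = (b - a)/n = 0.250000

Simpson's rule: (h/3)[f(x₀) + 4f(x₁) + 2f(x₂) + ... + f(xₙ)]

x_0 = 1.7500, f(x_0) = 3.062500, coefficient = 1
x_1 = 2.0000, f(x_1) = 4.000000, coefficient = 4
x_2 = 2.2500, f(x_2) = 5.062500, coefficient = 2
x_3 = 2.5000, f(x_3) = 6.250000, coefficient = 4
x_4 = 2.7500, f(x_4) = 7.562500, coefficient = 2
x_5 = 3.0000, f(x_5) = 9.000000, coefficient = 4
x_6 = 3.2500, f(x_6) = 10.562500, coefficient = 1

I ≈ (0.250000/3) × 115.875000 = 9.656250
Exact value: 9.656250
Error: 0.000000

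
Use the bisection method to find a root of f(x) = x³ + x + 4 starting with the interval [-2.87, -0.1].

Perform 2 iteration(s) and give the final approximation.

f(x) = x³ + x + 4
Initial interval: [-2.87, -0.1]

Iteration 1:
  c_1 = (-2.870000 + (-0.100000))/2 = -1.485000
  f(c_1) = f(-1.485000) = -0.759759
  f(a) × f(c) ≥ 0, new interval: [-1.485000, -0.100000]
Iteration 2:
  c_2 = (-1.485000 + (-0.100000))/2 = -0.792500
  f(c_2) = f(-0.792500) = 2.709765
  f(a) × f(c) < 0, new interval: [-1.485000, -0.792500]

After 2 iteration(s), the approximation is c_2 = -0.792500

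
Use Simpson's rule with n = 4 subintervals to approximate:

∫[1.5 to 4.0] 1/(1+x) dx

f(x) = 1/(1+x)
a = 1.5, b = 4.0, n = 4
h = (b - a)/n = 0.625000

Simpson's rule: (h/3)[f(x₀) + 4f(x₁) + 2f(x₂) + ... + f(xₙ)]

x_0 = 1.5000, f(x_0) = 0.400000, coefficient = 1
x_1 = 2.1250, f(x_1) = 0.320000, coefficient = 4
x_2 = 2.7500, f(x_2) = 0.266667, coefficient = 2
x_3 = 3.3750, f(x_3) = 0.228571, coefficient = 4
x_4 = 4.0000, f(x_4) = 0.200000, coefficient = 1

I ≈ (0.625000/3) × 3.327619 = 0.693254
Exact value: 0.693147
Error: 0.000107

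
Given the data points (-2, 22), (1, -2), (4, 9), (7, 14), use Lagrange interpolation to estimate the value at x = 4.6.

Lagrange interpolation formula:
P(x) = Σ yᵢ × Lᵢ(x)
where Lᵢ(x) = Π_{j≠i} (x - xⱼ)/(xᵢ - xⱼ)

L_0(4.6) = (4.6 - 1)/(-2 - 1) × (4.6 - 4)/(-2 - 4) × (4.6 - 7)/(-2 - 7) = 0.032000
L_1(4.6) = (4.6 - (-2))/(1 - (-2)) × (4.6 - 4)/(1 - 4) × (4.6 - 7)/(1 - 7) = -0.176000
L_2(4.6) = (4.6 - (-2))/(4 - (-2)) × (4.6 - 1)/(4 - 1) × (4.6 - 7)/(4 - 7) = 1.056000
L_3(4.6) = (4.6 - (-2))/(7 - (-2)) × (4.6 - 1)/(7 - 1) × (4.6 - 4)/(7 - 4) = 0.088000

P(4.6) = 22×L_0(4.6) + (-2)×L_1(4.6) + 9×L_2(4.6) + 14×L_3(4.6)
P(4.6) = 11.792000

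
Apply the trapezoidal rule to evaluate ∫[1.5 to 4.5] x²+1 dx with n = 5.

f(x) = x²+1
a = 1.5, b = 4.5, n = 5
h = (b - a)/n = 0.600000

Trapezoidal rule: (h/2)[f(x₀) + 2f(x₁) + 2f(x₂) + ... + f(xₙ)]

x_0 = 1.5000, f(x_0) = 3.250000, coefficient = 1
x_1 = 2.1000, f(x_1) = 5.410000, coefficient = 2
x_2 = 2.7000, f(x_2) = 8.290000, coefficient = 2
x_3 = 3.3000, f(x_3) = 11.890000, coefficient = 2
x_4 = 3.9000, f(x_4) = 16.210000, coefficient = 2
x_5 = 4.5000, f(x_5) = 21.250000, coefficient = 1

I ≈ (0.600000/2) × 108.100000 = 32.430000
Exact value: 32.250000
Error: 0.180000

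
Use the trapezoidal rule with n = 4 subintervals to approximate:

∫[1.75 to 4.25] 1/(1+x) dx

f(x) = 1/(1+x)
a = 1.75, b = 4.25, n = 4
h = (b - a)/n = 0.625000

Trapezoidal rule: (h/2)[f(x₀) + 2f(x₁) + 2f(x₂) + ... + f(xₙ)]

x_0 = 1.7500, f(x_0) = 0.363636, coefficient = 1
x_1 = 2.3750, f(x_1) = 0.296296, coefficient = 2
x_2 = 3.0000, f(x_2) = 0.250000, coefficient = 2
x_3 = 3.6250, f(x_3) = 0.216216, coefficient = 2
x_4 = 4.2500, f(x_4) = 0.190476, coefficient = 1

I ≈ (0.625000/2) × 2.079138 = 0.649730
Exact value: 0.646627
Error: 0.003103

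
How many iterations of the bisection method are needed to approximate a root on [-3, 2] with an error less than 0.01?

We need (b-a)/2^n ≤ 0.01
(2 - (-3))/2^n ≤ 0.01
5/2^n ≤ 0.01
2^n ≥ 500
n ≥ log₂(500) = 8.97
n ≥ 9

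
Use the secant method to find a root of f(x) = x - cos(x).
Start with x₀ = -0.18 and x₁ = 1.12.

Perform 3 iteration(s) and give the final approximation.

f(x) = x - cos(x)
x₀ = -0.18, x₁ = 1.12

Secant formula: x_{n+1} = x_n - f(x_n)(x_n - x_{n-1})/(f(x_n) - f(x_{n-1}))

Iteration 1:
  f(-0.180000) = -1.163844
  f(1.120000) = 0.684318
  x_2 = 1.120000 - 0.684318×(1.120000 - (-0.180000))/(0.684318 - (-1.163844))
       = 0.638650
Iteration 2:
  f(1.120000) = 0.684318
  f(0.638650) = -0.164252
  x_3 = 0.638650 - (-0.164252)×(0.638650 - 1.120000)/(-0.164252 - 0.684318)
       = 0.731821
Iteration 3:
  f(0.638650) = -0.164252
  f(0.731821) = -0.012137
  x_4 = 0.731821 - (-0.012137)×(0.731821 - 0.638650)/(-0.012137 - (-0.164252))
       = 0.739256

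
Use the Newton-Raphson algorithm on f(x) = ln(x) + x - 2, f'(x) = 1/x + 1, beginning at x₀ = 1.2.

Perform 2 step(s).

f(x) = ln(x) + x - 2
f'(x) = 1/x + 1
x₀ = 1.2

Newton-Raphson formula: x_{n+1} = x_n - f(x_n)/f'(x_n)

Iteration 1:
  f(1.200000) = -0.617678
  f'(1.200000) = 1.833333
  x_1 = 1.200000 - (-0.617678)/1.833333 = 1.536916
Iteration 2:
  f(1.536916) = -0.033307
  f'(1.536916) = 1.650654
  x_2 = 1.536916 - (-0.033307)/1.650654 = 1.557094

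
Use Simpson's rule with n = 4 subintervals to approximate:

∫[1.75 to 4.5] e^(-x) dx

f(x) = e^(-x)
a = 1.75, b = 4.5, n = 4
h = (b - a)/n = 0.687500

Simpson's rule: (h/3)[f(x₀) + 4f(x₁) + 2f(x₂) + ... + f(xₙ)]

x_0 = 1.7500, f(x_0) = 0.173774, coefficient = 1
x_1 = 2.4375, f(x_1) = 0.087379, coefficient = 4
x_2 = 3.1250, f(x_2) = 0.043937, coefficient = 2
x_3 = 3.8125, f(x_3) = 0.022093, coefficient = 4
x_4 = 4.5000, f(x_4) = 0.011109, coefficient = 1

I ≈ (0.687500/3) × 0.710644 = 0.162856
Exact value: 0.162665
Error: 0.000191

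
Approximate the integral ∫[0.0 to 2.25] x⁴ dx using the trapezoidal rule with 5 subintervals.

f(x) = x⁴
a = 0.0, b = 2.25, n = 5
h = (b - a)/n = 0.450000

Trapezoidal rule: (h/2)[f(x₀) + 2f(x₁) + 2f(x₂) + ... + f(xₙ)]

x_0 = 0.0000, f(x_0) = 0.000000, coefficient = 1
x_1 = 0.4500, f(x_1) = 0.041006, coefficient = 2
x_2 = 0.9000, f(x_2) = 0.656100, coefficient = 2
x_3 = 1.3500, f(x_3) = 3.321506, coefficient = 2
x_4 = 1.8000, f(x_4) = 10.497600, coefficient = 2
x_5 = 2.2500, f(x_5) = 25.628906, coefficient = 1

I ≈ (0.450000/2) × 54.661331 = 12.298800
Exact value: 11.533008
Error: 0.765792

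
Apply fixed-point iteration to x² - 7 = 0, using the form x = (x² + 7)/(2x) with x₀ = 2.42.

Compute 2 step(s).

Equation: x² - 7 = 0
Fixed-point form: x = (x² + 7)/(2x)
x₀ = 2.42

x_1 = g(2.420000) = 2.656281
x_2 = g(2.656281) = 2.645772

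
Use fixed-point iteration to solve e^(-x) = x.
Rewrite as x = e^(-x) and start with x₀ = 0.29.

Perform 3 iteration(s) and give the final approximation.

Equation: e^(-x) = x
Fixed-point form: x = e^(-x)
x₀ = 0.29

x_1 = g(0.290000) = 0.748264
x_2 = g(0.748264) = 0.473187
x_3 = g(0.473187) = 0.623013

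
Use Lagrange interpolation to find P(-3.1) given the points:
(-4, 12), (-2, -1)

Lagrange interpolation formula:
P(x) = Σ yᵢ × Lᵢ(x)
where Lᵢ(x) = Π_{j≠i} (x - xⱼ)/(xᵢ - xⱼ)

L_0(-3.1) = (-3.1 - (-2))/(-4 - (-2)) = 0.550000
L_1(-3.1) = (-3.1 - (-4))/(-2 - (-4)) = 0.450000

P(-3.1) = 12×L_0(-3.1) + (-1)×L_1(-3.1)
P(-3.1) = 6.150000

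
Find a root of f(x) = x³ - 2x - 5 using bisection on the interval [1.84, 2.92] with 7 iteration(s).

f(x) = x³ - 2x - 5
Initial interval: [1.84, 2.92]

Iteration 1:
  c_1 = (1.840000 + 2.920000)/2 = 2.380000
  f(c_1) = f(2.380000) = 3.721272
  f(a) × f(c) < 0, new interval: [1.840000, 2.380000]
Iteration 2:
  c_2 = (1.840000 + 2.380000)/2 = 2.110000
  f(c_2) = f(2.110000) = 0.173931
  f(a) × f(c) < 0, new interval: [1.840000, 2.110000]
Iteration 3:
  c_3 = (1.840000 + 2.110000)/2 = 1.975000
  f(c_3) = f(1.975000) = -1.246266
  f(a) × f(c) ≥ 0, new interval: [1.975000, 2.110000]
Iteration 4:
  c_4 = (1.975000 + 2.110000)/2 = 2.042500
  f(c_4) = f(2.042500) = -0.564086
  f(a) × f(c) ≥ 0, new interval: [2.042500, 2.110000]
Iteration 5:
  c_5 = (2.042500 + 2.110000)/2 = 2.076250
  f(c_5) = f(2.076250) = -0.202172
  f(a) × f(c) ≥ 0, new interval: [2.076250, 2.110000]
Iteration 6:
  c_6 = (2.076250 + 2.110000)/2 = 2.093125
  f(c_6) = f(2.093125) = -0.015909
  f(a) × f(c) ≥ 0, new interval: [2.093125, 2.110000]
Iteration 7:
  c_7 = (2.093125 + 2.110000)/2 = 2.101562
  f(c_7) = f(2.101562) = 0.078562
  f(a) × f(c) < 0, new interval: [2.093125, 2.101562]

After 7 iteration(s), the approximation is c_7 = 2.101562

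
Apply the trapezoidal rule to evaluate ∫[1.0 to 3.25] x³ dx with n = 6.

f(x) = x³
a = 1.0, b = 3.25, n = 6
h = (b - a)/n = 0.375000

Trapezoidal rule: (h/2)[f(x₀) + 2f(x₁) + 2f(x₂) + ... + f(xₙ)]

x_0 = 1.0000, f(x_0) = 1.000000, coefficient = 1
x_1 = 1.3750, f(x_1) = 2.599609, coefficient = 2
x_2 = 1.7500, f(x_2) = 5.359375, coefficient = 2
x_3 = 2.1250, f(x_3) = 9.595703, coefficient = 2
x_4 = 2.5000, f(x_4) = 15.625000, coefficient = 2
x_5 = 2.8750, f(x_5) = 23.763672, coefficient = 2
x_6 = 3.2500, f(x_6) = 34.328125, coefficient = 1

I ≈ (0.375000/2) × 149.214844 = 27.977783
Exact value: 27.641602
Error: 0.336182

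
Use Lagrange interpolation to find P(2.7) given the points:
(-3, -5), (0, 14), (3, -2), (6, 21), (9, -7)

Lagrange interpolation formula:
P(x) = Σ yᵢ × Lᵢ(x)
where Lᵢ(x) = Π_{j≠i} (x - xⱼ)/(xᵢ - xⱼ)

L_0(2.7) = (2.7 - 0)/(-3 - 0) × (2.7 - 3)/(-3 - 3) × (2.7 - 6)/(-3 - 6) × (2.7 - 9)/(-3 - 9) = -0.008662
L_1(2.7) = (2.7 - (-3))/(0 - (-3)) × (2.7 - 3)/(0 - 3) × (2.7 - 6)/(0 - 6) × (2.7 - 9)/(0 - 9) = 0.073150
L_2(2.7) = (2.7 - (-3))/(3 - (-3)) × (2.7 - 0)/(3 - 0) × (2.7 - 6)/(3 - 6) × (2.7 - 9)/(3 - 9) = 0.987525
L_3(2.7) = (2.7 - (-3))/(6 - (-3)) × (2.7 - 0)/(6 - 0) × (2.7 - 3)/(6 - 3) × (2.7 - 9)/(6 - 9) = -0.059850
L_4(2.7) = (2.7 - (-3))/(9 - (-3)) × (2.7 - 0)/(9 - 0) × (2.7 - 3)/(9 - 3) × (2.7 - 6)/(9 - 6) = 0.007837

P(2.7) = (-5)×L_0(2.7) + 14×L_1(2.7) + (-2)×L_2(2.7) + 21×L_3(2.7) + (-7)×L_4(2.7)
P(2.7) = -2.219350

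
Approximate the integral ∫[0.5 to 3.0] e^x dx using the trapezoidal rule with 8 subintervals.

f(x) = e^x
a = 0.5, b = 3.0, n = 8
h = (b - a)/n = 0.312500

Trapezoidal rule: (h/2)[f(x₀) + 2f(x₁) + 2f(x₂) + ... + f(xₙ)]

x_0 = 0.5000, f(x_0) = 1.648721, coefficient = 1
x_1 = 0.8125, f(x_1) = 2.253535, coefficient = 2
x_2 = 1.1250, f(x_2) = 3.080217, coefficient = 2
x_3 = 1.4375, f(x_3) = 4.210157, coefficient = 2
x_4 = 1.7500, f(x_4) = 5.754603, coefficient = 2
x_5 = 2.0625, f(x_5) = 7.865609, coefficient = 2
x_6 = 2.3750, f(x_6) = 10.751013, coefficient = 2
x_7 = 2.6875, f(x_7) = 14.694893, coefficient = 2
x_8 = 3.0000, f(x_8) = 20.085537, coefficient = 1

I ≈ (0.312500/2) × 118.954312 = 18.586611
Exact value: 18.436816
Error: 0.149796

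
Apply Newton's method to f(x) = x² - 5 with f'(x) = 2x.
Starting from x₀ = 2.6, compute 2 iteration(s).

f(x) = x² - 5
f'(x) = 2x
x₀ = 2.6

Newton-Raphson formula: x_{n+1} = x_n - f(x_n)/f'(x_n)

Iteration 1:
  f(2.600000) = 1.760000
  f'(2.600000) = 5.200000
  x_1 = 2.600000 - 1.760000/5.200000 = 2.261538
Iteration 2:
  f(2.261538) = 0.114556
  f'(2.261538) = 4.523077
  x_2 = 2.261538 - 0.114556/4.523077 = 2.236211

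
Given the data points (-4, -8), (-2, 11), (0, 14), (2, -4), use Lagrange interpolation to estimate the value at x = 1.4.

Lagrange interpolation formula:
P(x) = Σ yᵢ × Lᵢ(x)
where Lᵢ(x) = Π_{j≠i} (x - xⱼ)/(xᵢ - xⱼ)

L_0(1.4) = (1.4 - (-2))/(-4 - (-2)) × (1.4 - 0)/(-4 - 0) × (1.4 - 2)/(-4 - 2) = 0.059500
L_1(1.4) = (1.4 - (-4))/(-2 - (-4)) × (1.4 - 0)/(-2 - 0) × (1.4 - 2)/(-2 - 2) = -0.283500
L_2(1.4) = (1.4 - (-4))/(0 - (-4)) × (1.4 - (-2))/(0 - (-2)) × (1.4 - 2)/(0 - 2) = 0.688500
L_3(1.4) = (1.4 - (-4))/(2 - (-4)) × (1.4 - (-2))/(2 - (-2)) × (1.4 - 0)/(2 - 0) = 0.535500

P(1.4) = (-8)×L_0(1.4) + 11×L_1(1.4) + 14×L_2(1.4) + (-4)×L_3(1.4)
P(1.4) = 3.902500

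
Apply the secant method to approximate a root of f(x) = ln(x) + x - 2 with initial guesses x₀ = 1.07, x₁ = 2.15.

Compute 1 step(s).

f(x) = ln(x) + x - 2
x₀ = 1.07, x₁ = 2.15

Secant formula: x_{n+1} = x_n - f(x_n)(x_n - x_{n-1})/(f(x_n) - f(x_{n-1}))

Iteration 1:
  f(1.070000) = -0.862341
  f(2.150000) = 0.915468
  x_2 = 2.150000 - 0.915468×(2.150000 - 1.070000)/(0.915468 - (-0.862341))
       = 1.593863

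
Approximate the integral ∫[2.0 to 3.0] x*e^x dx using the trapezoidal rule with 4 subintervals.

f(x) = x*e^x
a = 2.0, b = 3.0, n = 4
h = (b - a)/n = 0.250000

Trapezoidal rule: (h/2)[f(x₀) + 2f(x₁) + 2f(x₂) + ... + f(xₙ)]

x_0 = 2.0000, f(x_0) = 14.778112, coefficient = 1
x_1 = 2.2500, f(x_1) = 21.347406, coefficient = 2
x_2 = 2.5000, f(x_2) = 30.456235, coefficient = 2
x_3 = 2.7500, f(x_3) = 43.017238, coefficient = 2
x_4 = 3.0000, f(x_4) = 60.256611, coefficient = 1

I ≈ (0.250000/2) × 264.676479 = 33.084560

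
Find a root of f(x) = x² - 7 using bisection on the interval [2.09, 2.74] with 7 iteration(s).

f(x) = x² - 7
Initial interval: [2.09, 2.74]

Iteration 1:
  c_1 = (2.090000 + 2.740000)/2 = 2.415000
  f(c_1) = f(2.415000) = -1.167775
  f(a) × f(c) ≥ 0, new interval: [2.415000, 2.740000]
Iteration 2:
  c_2 = (2.415000 + 2.740000)/2 = 2.577500
  f(c_2) = f(2.577500) = -0.356494
  f(a) × f(c) ≥ 0, new interval: [2.577500, 2.740000]
Iteration 3:
  c_3 = (2.577500 + 2.740000)/2 = 2.658750
  f(c_3) = f(2.658750) = 0.068952
  f(a) × f(c) < 0, new interval: [2.577500, 2.658750]
Iteration 4:
  c_4 = (2.577500 + 2.658750)/2 = 2.618125
  f(c_4) = f(2.618125) = -0.145421
  f(a) × f(c) ≥ 0, new interval: [2.618125, 2.658750]
Iteration 5:
  c_5 = (2.618125 + 2.658750)/2 = 2.638438
  f(c_5) = f(2.638438) = -0.038648
  f(a) × f(c) ≥ 0, new interval: [2.638438, 2.658750]
Iteration 6:
  c_6 = (2.638438 + 2.658750)/2 = 2.648594
  f(c_6) = f(2.648594) = 0.015049
  f(a) × f(c) < 0, new interval: [2.638438, 2.648594]
Iteration 7:
  c_7 = (2.638438 + 2.648594)/2 = 2.643516
  f(c_7) = f(2.643516) = -0.011825
  f(a) × f(c) ≥ 0, new interval: [2.643516, 2.648594]

After 7 iteration(s), the approximation is c_7 = 2.643516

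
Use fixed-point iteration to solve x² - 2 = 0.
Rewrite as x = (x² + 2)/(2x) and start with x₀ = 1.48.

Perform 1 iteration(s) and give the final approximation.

Equation: x² - 2 = 0
Fixed-point form: x = (x² + 2)/(2x)
x₀ = 1.48

x_1 = g(1.480000) = 1.415676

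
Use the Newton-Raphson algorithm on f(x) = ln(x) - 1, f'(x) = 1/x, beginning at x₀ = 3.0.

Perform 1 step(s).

f(x) = ln(x) - 1
f'(x) = 1/x
x₀ = 3.0

Newton-Raphson formula: x_{n+1} = x_n - f(x_n)/f'(x_n)

Iteration 1:
  f(3.000000) = 0.098612
  f'(3.000000) = 0.333333
  x_1 = 3.000000 - 0.098612/0.333333 = 2.704163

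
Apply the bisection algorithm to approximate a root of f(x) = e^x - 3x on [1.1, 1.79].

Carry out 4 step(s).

f(x) = e^x - 3x
Initial interval: [1.1, 1.79]

Iteration 1:
  c_1 = (1.100000 + 1.790000)/2 = 1.445000
  f(c_1) = f(1.445000) = -0.093148
  f(a) × f(c) ≥ 0, new interval: [1.445000, 1.790000]
Iteration 2:
  c_2 = (1.445000 + 1.790000)/2 = 1.617500
  f(c_2) = f(1.617500) = 0.187973
  f(a) × f(c) < 0, new interval: [1.445000, 1.617500]
Iteration 3:
  c_3 = (1.445000 + 1.617500)/2 = 1.531250
  f(c_3) = f(1.531250) = 0.030203
  f(a) × f(c) < 0, new interval: [1.445000, 1.531250]
Iteration 4:
  c_4 = (1.445000 + 1.531250)/2 = 1.488125
  f(c_4) = f(1.488125) = -0.035591
  f(a) × f(c) ≥ 0, new interval: [1.488125, 1.531250]

After 4 iteration(s), the approximation is c_4 = 1.488125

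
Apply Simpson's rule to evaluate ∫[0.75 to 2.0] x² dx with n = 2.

f(x) = x²
a = 0.75, b = 2.0, n = 2
h = (b - a)/n = 0.625000

Simpson's rule: (h/3)[f(x₀) + 4f(x₁) + 2f(x₂) + ... + f(xₙ)]

x_0 = 0.7500, f(x_0) = 0.562500, coefficient = 1
x_1 = 1.3750, f(x_1) = 1.890625, coefficient = 4
x_2 = 2.0000, f(x_2) = 4.000000, coefficient = 1

I ≈ (0.625000/3) × 12.125000 = 2.526042
Exact value: 2.526042
Error: 0.000000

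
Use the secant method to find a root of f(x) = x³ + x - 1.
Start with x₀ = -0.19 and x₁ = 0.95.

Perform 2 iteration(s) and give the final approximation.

f(x) = x³ + x - 1
x₀ = -0.19, x₁ = 0.95

Secant formula: x_{n+1} = x_n - f(x_n)(x_n - x_{n-1})/(f(x_n) - f(x_{n-1}))

Iteration 1:
  f(-0.190000) = -1.196859
  f(0.950000) = 0.807375
  x_2 = 0.950000 - 0.807375×(0.950000 - (-0.190000))/(0.807375 - (-1.196859))
       = 0.490768
Iteration 2:
  f(0.950000) = 0.807375
  f(0.490768) = -0.391028
  x_3 = 0.490768 - (-0.391028)×(0.490768 - 0.950000)/(-0.391028 - 0.807375)
       = 0.640612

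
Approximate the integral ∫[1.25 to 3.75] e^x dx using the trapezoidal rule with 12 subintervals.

f(x) = e^x
a = 1.25, b = 3.75, n = 12
h = (b - a)/n = 0.208333

Trapezoidal rule: (h/2)[f(x₀) + 2f(x₁) + 2f(x₂) + ... + f(xₙ)]

x_0 = 1.2500, f(x_0) = 3.490343, coefficient = 1
x_1 = 1.4583, f(x_1) = 4.298789, coefficient = 2
x_2 = 1.6667, f(x_2) = 5.294490, coefficient = 2
x_3 = 1.8750, f(x_3) = 6.520819, coefficient = 2
x_4 = 2.0833, f(x_4) = 8.031195, coefficient = 2
x_5 = 2.2917, f(x_5) = 9.891410, coefficient = 2
x_6 = 2.5000, f(x_6) = 12.182494, coefficient = 2
x_7 = 2.7083, f(x_7) = 15.004248, coefficient = 2
x_8 = 2.9167, f(x_8) = 18.479586, coefficient = 2
x_9 = 3.1250, f(x_9) = 22.759895, coefficient = 2
x_10 = 3.3333, f(x_10) = 28.031625, coefficient = 2
x_11 = 3.5417, f(x_11) = 34.524412, coefficient = 2
x_12 = 3.7500, f(x_12) = 42.521082, coefficient = 1

I ≈ (0.208333/2) × 376.049349 = 39.171807
Exact value: 39.030739
Error: 0.141068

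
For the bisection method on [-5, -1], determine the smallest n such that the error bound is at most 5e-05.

We need (b-a)/2^n ≤ 5e-05
(-1 - (-5))/2^n ≤ 5e-05
4/2^n ≤ 5e-05
2^n ≥ 80000
n ≥ log₂(80000) = 16.29
n ≥ 17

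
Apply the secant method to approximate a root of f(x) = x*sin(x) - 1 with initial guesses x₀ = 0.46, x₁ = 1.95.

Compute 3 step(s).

f(x) = x*sin(x) - 1
x₀ = 0.46, x₁ = 1.95

Secant formula: x_{n+1} = x_n - f(x_n)(x_n - x_{n-1})/(f(x_n) - f(x_{n-1}))

Iteration 1:
  f(0.460000) = -0.795784
  f(1.950000) = 0.811471
  x_2 = 1.950000 - 0.811471×(1.950000 - 0.460000)/(0.811471 - (-0.795784))
       = 1.197728
Iteration 2:
  f(1.950000) = 0.811471
  f(1.197728) = 0.115341
  x_3 = 1.197728 - 0.115341×(1.197728 - 1.950000)/(0.115341 - 0.811471)
       = 1.073086
Iteration 3:
  f(1.197728) = 0.115341
  f(1.073086) = -0.057104
  x_4 = 1.073086 - (-0.057104)×(1.073086 - 1.197728)/(-0.057104 - 0.115341)
       = 1.114360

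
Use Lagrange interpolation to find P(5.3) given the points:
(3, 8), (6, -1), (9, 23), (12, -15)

Lagrange interpolation formula:
P(x) = Σ yᵢ × Lᵢ(x)
where Lᵢ(x) = Π_{j≠i} (x - xⱼ)/(xᵢ - xⱼ)

L_0(5.3) = (5.3 - 6)/(3 - 6) × (5.3 - 9)/(3 - 9) × (5.3 - 12)/(3 - 12) = 0.107117
L_1(5.3) = (5.3 - 3)/(6 - 3) × (5.3 - 9)/(6 - 9) × (5.3 - 12)/(6 - 12) = 1.055870
L_2(5.3) = (5.3 - 3)/(9 - 3) × (5.3 - 6)/(9 - 6) × (5.3 - 12)/(9 - 12) = -0.199759
L_3(5.3) = (5.3 - 3)/(12 - 3) × (5.3 - 6)/(12 - 6) × (5.3 - 9)/(12 - 9) = 0.036772

P(5.3) = 8×L_0(5.3) + (-1)×L_1(5.3) + 23×L_2(5.3) + (-15)×L_3(5.3)
P(5.3) = -5.344969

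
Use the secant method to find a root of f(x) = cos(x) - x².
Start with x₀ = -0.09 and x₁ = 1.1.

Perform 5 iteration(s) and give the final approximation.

f(x) = cos(x) - x²
x₀ = -0.09, x₁ = 1.1

Secant formula: x_{n+1} = x_n - f(x_n)(x_n - x_{n-1})/(f(x_n) - f(x_{n-1}))

Iteration 1:
  f(-0.090000) = 0.987853
  f(1.100000) = -0.756404
  x_2 = 1.100000 - (-0.756404)×(1.100000 - (-0.090000))/(-0.756404 - 0.987853)
       = 0.583952
Iteration 2:
  f(1.100000) = -0.756404
  f(0.583952) = 0.493291
  x_3 = 0.583952 - 0.493291×(0.583952 - 1.100000)/(0.493291 - (-0.756404))
       = 0.787651
Iteration 3:
  f(0.583952) = 0.493291
  f(0.787651) = 0.085118
  x_4 = 0.787651 - 0.085118×(0.787651 - 0.583952)/(0.085118 - 0.493291)
       = 0.830129
Iteration 4:
  f(0.787651) = 0.085118
  f(0.830129) = -0.014334
  x_5 = 0.830129 - (-0.014334)×(0.830129 - 0.787651)/(-0.014334 - 0.085118)
       = 0.824007
Iteration 5:
  f(0.830129) = -0.014334
  f(0.824007) = 0.000299
  x_6 = 0.824007 - 0.000299×(0.824007 - 0.830129)/(0.000299 - (-0.014334))
       = 0.824132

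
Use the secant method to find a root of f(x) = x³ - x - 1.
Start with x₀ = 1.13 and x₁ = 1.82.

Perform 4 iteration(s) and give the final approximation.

f(x) = x³ - x - 1
x₀ = 1.13, x₁ = 1.82

Secant formula: x_{n+1} = x_n - f(x_n)(x_n - x_{n-1})/(f(x_n) - f(x_{n-1}))

Iteration 1:
  f(1.130000) = -0.687103
  f(1.820000) = 3.208568
  x_2 = 1.820000 - 3.208568×(1.820000 - 1.130000)/(3.208568 - (-0.687103))
       = 1.251699
Iteration 2:
  f(1.820000) = 3.208568
  f(1.251699) = -0.290597
  x_3 = 1.251699 - (-0.290597)×(1.251699 - 1.820000)/(-0.290597 - 3.208568)
       = 1.298895
Iteration 3:
  f(1.251699) = -0.290597
  f(1.298895) = -0.107491
  x_4 = 1.298895 - (-0.107491)×(1.298895 - 1.251699)/(-0.107491 - (-0.290597))
       = 1.326601
Iteration 4:
  f(1.298895) = -0.107491
  f(1.326601) = 0.008046
  x_5 = 1.326601 - 0.008046×(1.326601 - 1.298895)/(0.008046 - (-0.107491))
       = 1.324672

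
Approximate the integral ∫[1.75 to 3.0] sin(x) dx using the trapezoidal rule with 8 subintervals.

f(x) = sin(x)
a = 1.75, b = 3.0, n = 8
h = (b - a)/n = 0.156250

Trapezoidal rule: (h/2)[f(x₀) + 2f(x₁) + 2f(x₂) + ... + f(xₙ)]

x_0 = 1.7500, f(x_0) = 0.983986, coefficient = 1
x_1 = 1.9062, f(x_1) = 0.944261, coefficient = 2
x_2 = 2.0625, f(x_2) = 0.881530, coefficient = 2
x_3 = 2.2188, f(x_3) = 0.797321, coefficient = 2
x_4 = 2.3750, f(x_4) = 0.693685, coefficient = 2
x_5 = 2.5312, f(x_5) = 0.573148, coefficient = 2
x_6 = 2.6875, f(x_6) = 0.438647, coefficient = 2
x_7 = 2.8438, f(x_7) = 0.293459, coefficient = 2
x_8 = 3.0000, f(x_8) = 0.141120, coefficient = 1

I ≈ (0.156250/2) × 10.369207 = 0.810094
Exact value: 0.811746
Error: 0.001652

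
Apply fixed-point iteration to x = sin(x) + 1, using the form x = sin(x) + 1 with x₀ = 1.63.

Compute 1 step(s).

Equation: x = sin(x) + 1
Fixed-point form: x = sin(x) + 1
x₀ = 1.63

x_1 = g(1.630000) = 1.998248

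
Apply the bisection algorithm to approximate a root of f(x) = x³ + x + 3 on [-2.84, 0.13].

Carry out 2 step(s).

f(x) = x³ + x + 3
Initial interval: [-2.84, 0.13]

Iteration 1:
  c_1 = (-2.840000 + 0.130000)/2 = -1.355000
  f(c_1) = f(-1.355000) = -0.842814
  f(a) × f(c) ≥ 0, new interval: [-1.355000, 0.130000]
Iteration 2:
  c_2 = (-1.355000 + 0.130000)/2 = -0.612500
  f(c_2) = f(-0.612500) = 2.157717
  f(a) × f(c) < 0, new interval: [-1.355000, -0.612500]

After 2 iteration(s), the approximation is c_2 = -0.612500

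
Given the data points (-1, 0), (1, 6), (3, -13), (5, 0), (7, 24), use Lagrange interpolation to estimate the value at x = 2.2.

Lagrange interpolation formula:
P(x) = Σ yᵢ × Lᵢ(x)
where Lᵢ(x) = Π_{j≠i} (x - xⱼ)/(xᵢ - xⱼ)

L_0(2.2) = (2.2 - 1)/(-1 - 1) × (2.2 - 3)/(-1 - 3) × (2.2 - 5)/(-1 - 5) × (2.2 - 7)/(-1 - 7) = -0.033600
L_1(2.2) = (2.2 - (-1))/(1 - (-1)) × (2.2 - 3)/(1 - 3) × (2.2 - 5)/(1 - 5) × (2.2 - 7)/(1 - 7) = 0.358400
L_2(2.2) = (2.2 - (-1))/(3 - (-1)) × (2.2 - 1)/(3 - 1) × (2.2 - 5)/(3 - 5) × (2.2 - 7)/(3 - 7) = 0.806400
L_3(2.2) = (2.2 - (-1))/(5 - (-1)) × (2.2 - 1)/(5 - 1) × (2.2 - 3)/(5 - 3) × (2.2 - 7)/(5 - 7) = -0.153600
L_4(2.2) = (2.2 - (-1))/(7 - (-1)) × (2.2 - 1)/(7 - 1) × (2.2 - 3)/(7 - 3) × (2.2 - 5)/(7 - 5) = 0.022400

P(2.2) = 0×L_0(2.2) + 6×L_1(2.2) + (-13)×L_2(2.2) + 0×L_3(2.2) + 24×L_4(2.2)
P(2.2) = -7.795200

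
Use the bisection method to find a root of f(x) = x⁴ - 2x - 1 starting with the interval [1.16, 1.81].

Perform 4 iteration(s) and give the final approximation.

f(x) = x⁴ - 2x - 1
Initial interval: [1.16, 1.81]

Iteration 1:
  c_1 = (1.160000 + 1.810000)/2 = 1.485000
  f(c_1) = f(1.485000) = 0.893017
  f(a) × f(c) < 0, new interval: [1.160000, 1.485000]
Iteration 2:
  c_2 = (1.160000 + 1.485000)/2 = 1.322500
  f(c_2) = f(1.322500) = -0.585977
  f(a) × f(c) ≥ 0, new interval: [1.322500, 1.485000]
Iteration 3:
  c_3 = (1.322500 + 1.485000)/2 = 1.403750
  f(c_3) = f(1.403750) = 0.075426
  f(a) × f(c) < 0, new interval: [1.322500, 1.403750]
Iteration 4:
  c_4 = (1.322500 + 1.403750)/2 = 1.363125
  f(c_4) = f(1.363125) = -0.273678
  f(a) × f(c) ≥ 0, new interval: [1.363125, 1.403750]

After 4 iteration(s), the approximation is c_4 = 1.363125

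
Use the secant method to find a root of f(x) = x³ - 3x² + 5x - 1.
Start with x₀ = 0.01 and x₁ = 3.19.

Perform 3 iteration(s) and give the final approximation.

f(x) = x³ - 3x² + 5x - 1
x₀ = 0.01, x₁ = 3.19

Secant formula: x_{n+1} = x_n - f(x_n)(x_n - x_{n-1})/(f(x_n) - f(x_{n-1}))

Iteration 1:
  f(0.010000) = -0.950299
  f(3.190000) = 16.883459
  x_2 = 3.190000 - 16.883459×(3.190000 - 0.010000)/(16.883459 - (-0.950299))
       = 0.179451
Iteration 2:
  f(3.190000) = 16.883459
  f(0.179451) = -0.193574
  x_3 = 0.179451 - (-0.193574)×(0.179451 - 3.190000)/(-0.193574 - 16.883459)
       = 0.213577
Iteration 3:
  f(0.179451) = -0.193574
  f(0.213577) = -0.059219
  x_4 = 0.213577 - (-0.059219)×(0.213577 - 0.179451)/(-0.059219 - (-0.193574))
       = 0.228618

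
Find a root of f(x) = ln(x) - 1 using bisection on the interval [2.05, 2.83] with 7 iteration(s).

f(x) = ln(x) - 1
Initial interval: [2.05, 2.83]

Iteration 1:
  c_1 = (2.050000 + 2.830000)/2 = 2.440000
  f(c_1) = f(2.440000) = -0.108002
  f(a) × f(c) ≥ 0, new interval: [2.440000, 2.830000]
Iteration 2:
  c_2 = (2.440000 + 2.830000)/2 = 2.635000
  f(c_2) = f(2.635000) = -0.031117
  f(a) × f(c) ≥ 0, new interval: [2.635000, 2.830000]
Iteration 3:
  c_3 = (2.635000 + 2.830000)/2 = 2.732500
  f(c_3) = f(2.732500) = 0.005217
  f(a) × f(c) < 0, new interval: [2.635000, 2.732500]
Iteration 4:
  c_4 = (2.635000 + 2.732500)/2 = 2.683750
  f(c_4) = f(2.683750) = -0.012785
  f(a) × f(c) ≥ 0, new interval: [2.683750, 2.732500]
Iteration 5:
  c_5 = (2.683750 + 2.732500)/2 = 2.708125
  f(c_5) = f(2.708125) = -0.003743
  f(a) × f(c) ≥ 0, new interval: [2.708125, 2.732500]
Iteration 6:
  c_6 = (2.708125 + 2.732500)/2 = 2.720312
  f(c_6) = f(2.720312) = 0.000747
  f(a) × f(c) < 0, new interval: [2.708125, 2.720312]
Iteration 7:
  c_7 = (2.708125 + 2.720312)/2 = 2.714219
  f(c_7) = f(2.714219) = -0.001496
  f(a) × f(c) ≥ 0, new interval: [2.714219, 2.720312]

After 7 iteration(s), the approximation is c_7 = 2.714219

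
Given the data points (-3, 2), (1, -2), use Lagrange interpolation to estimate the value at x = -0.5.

Lagrange interpolation formula:
P(x) = Σ yᵢ × Lᵢ(x)
where Lᵢ(x) = Π_{j≠i} (x - xⱼ)/(xᵢ - xⱼ)

L_0(-0.5) = (-0.5 - 1)/(-3 - 1) = 0.375000
L_1(-0.5) = (-0.5 - (-3))/(1 - (-3)) = 0.625000

P(-0.5) = 2×L_0(-0.5) + (-2)×L_1(-0.5)
P(-0.5) = -0.500000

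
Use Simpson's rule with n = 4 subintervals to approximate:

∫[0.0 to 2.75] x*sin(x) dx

f(x) = x*sin(x)
a = 0.0, b = 2.75, n = 4
h = (b - a)/n = 0.687500

Simpson's rule: (h/3)[f(x₀) + 4f(x₁) + 2f(x₂) + ... + f(xₙ)]

x_0 = 0.0000, f(x_0) = 0.000000, coefficient = 1
x_1 = 0.6875, f(x_1) = 0.436292, coefficient = 4
x_2 = 1.3750, f(x_2) = 1.348728, coefficient = 2
x_3 = 2.0625, f(x_3) = 1.818155, coefficient = 4
x_4 = 2.7500, f(x_4) = 1.049568, coefficient = 1

I ≈ (0.687500/3) × 12.764814 = 2.925270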